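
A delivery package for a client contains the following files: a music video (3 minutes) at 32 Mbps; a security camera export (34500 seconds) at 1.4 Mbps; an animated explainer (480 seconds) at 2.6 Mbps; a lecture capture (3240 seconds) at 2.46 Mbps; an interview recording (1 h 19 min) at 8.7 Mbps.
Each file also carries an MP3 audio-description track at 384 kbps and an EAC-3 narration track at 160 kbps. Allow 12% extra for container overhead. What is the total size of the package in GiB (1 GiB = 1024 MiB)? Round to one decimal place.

16.7 GiB

Audio total: 384 + 160 = 544 kbps = 0.544 Mbps.
music video: 32.544 Mbps × 180 s × 1.12 = 6560.9 Mb
security camera export: 1.944 Mbps × 34500 s × 1.12 = 75116.2 Mb
animated explainer: 3.144 Mbps × 480 s × 1.12 = 1690.2 Mb
lecture capture: 3.004 Mbps × 3240 s × 1.12 = 10900.9 Mb
interview recording: 9.244 Mbps × 4740 s × 1.12 = 49074.5 Mb
Total: 143342.7 Mb = 17917.8 MB.
= 16.69 GiB.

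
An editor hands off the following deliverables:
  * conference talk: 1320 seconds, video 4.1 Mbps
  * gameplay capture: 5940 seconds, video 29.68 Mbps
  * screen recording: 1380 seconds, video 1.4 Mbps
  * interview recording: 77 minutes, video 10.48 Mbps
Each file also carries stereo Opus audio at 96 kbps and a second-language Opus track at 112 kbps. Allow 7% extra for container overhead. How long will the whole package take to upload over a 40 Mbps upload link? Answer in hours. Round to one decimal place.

1.7 hours

Audio total: 96 + 112 = 208 kbps = 0.208 Mbps.
conference talk: 4.308 Mbps × 1320 s × 1.07 = 6084.6 Mb
gameplay capture: 29.888 Mbps × 5940 s × 1.07 = 189962.2 Mb
screen recording: 1.608 Mbps × 1380 s × 1.07 = 2374.4 Mb
interview recording: 10.688 Mbps × 4620 s × 1.07 = 52835.1 Mb
Total: 251256.2 Mb = 31407.0 MB.
At 40 Mbps: 251256.2 / 40 = 6281 s ≈ 1.74 hours.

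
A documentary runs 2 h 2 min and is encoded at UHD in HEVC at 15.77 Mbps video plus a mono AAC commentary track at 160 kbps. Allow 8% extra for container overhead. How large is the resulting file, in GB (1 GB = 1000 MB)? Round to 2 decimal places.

15.74 GB

2 h 2 min = 122 min = 7320 s
Audio: 160 kbps = 0.160 Mbps.
Total bitrate: 15.77 + 0.160 = 15.930 Mbps.
Stream data: 15.930 Mbps × 7320 s = 116607.6 Mb.
With 8% container overhead: ×1.08.
125,936 Mb ÷ 8 = 15,742 MB → 15.74 GB.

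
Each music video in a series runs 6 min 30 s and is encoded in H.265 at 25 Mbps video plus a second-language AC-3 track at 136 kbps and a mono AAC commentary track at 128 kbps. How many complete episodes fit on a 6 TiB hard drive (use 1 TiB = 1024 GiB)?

5356

6 min 30 s = 390 s
Audio total: 136 + 128 = 264 kbps = 0.264 Mbps.
Total bitrate: 25.264 Mbps.
Per item: 25.264 Mbps × 390 s = 9,853 Mb = 1,232 MB.
Capacity: 6 TiB = 52,776,558 Mb; 5356.42 items → 5356 complete.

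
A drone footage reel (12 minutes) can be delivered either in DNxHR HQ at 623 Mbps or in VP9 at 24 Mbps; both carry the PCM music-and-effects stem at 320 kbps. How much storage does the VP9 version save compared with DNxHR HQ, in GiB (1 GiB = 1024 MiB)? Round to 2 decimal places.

50.21 GiB

12 min = 720 s
Audio: 320 kbps = 0.320 Mbps.
DNxHR HQ: 623.320 Mbps × 720 s = 448790.4 Mb = 52.246 GiB.
VP9: 24.320 Mbps × 720 s = 17510.4 Mb = 2.038 GiB.
Saving: 52.246 − 2.038 = 50.208 GiB.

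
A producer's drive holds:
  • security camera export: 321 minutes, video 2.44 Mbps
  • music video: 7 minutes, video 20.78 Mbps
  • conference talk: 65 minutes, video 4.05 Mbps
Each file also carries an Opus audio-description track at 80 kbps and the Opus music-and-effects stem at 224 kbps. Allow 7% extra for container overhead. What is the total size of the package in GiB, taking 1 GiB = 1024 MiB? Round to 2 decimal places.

9.80 GiB

Audio total: 80 + 224 = 304 kbps = 0.304 Mbps.
security camera export: 2.744 Mbps × 19260 s × 1.07 = 56548.9 Mb
music video: 21.084 Mbps × 420 s × 1.07 = 9475.1 Mb
conference talk: 4.354 Mbps × 3900 s × 1.07 = 18169.2 Mb
Total: 84193.3 Mb = 10524.2 MB.
= 9.801 GiB.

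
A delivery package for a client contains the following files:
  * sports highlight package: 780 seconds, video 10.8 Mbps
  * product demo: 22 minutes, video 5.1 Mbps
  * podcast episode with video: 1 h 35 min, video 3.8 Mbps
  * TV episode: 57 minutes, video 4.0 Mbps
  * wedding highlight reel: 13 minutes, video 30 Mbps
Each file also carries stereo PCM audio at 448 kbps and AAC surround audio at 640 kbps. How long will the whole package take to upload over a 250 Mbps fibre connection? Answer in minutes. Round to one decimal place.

Audio total: 448 + 640 = 1088 kbps = 1.088 Mbps.
sports highlight package: 11.888 Mbps × 780 s = 9272.6 Mb
product demo: 6.188 Mbps × 1320 s = 8168.2 Mb
podcast episode with video: 4.888 Mbps × 5700 s = 27861.6 Mb
TV episode: 5.088 Mbps × 3420 s = 17401.0 Mb
wedding highlight reel: 31.088 Mbps × 780 s = 24248.6 Mb
Total: 86952.0 Mb = 10869.0 MB.
At 250 Mbps: 86952.0 / 250 = 348 s ≈ 5.8 minutes.

5.8 minutes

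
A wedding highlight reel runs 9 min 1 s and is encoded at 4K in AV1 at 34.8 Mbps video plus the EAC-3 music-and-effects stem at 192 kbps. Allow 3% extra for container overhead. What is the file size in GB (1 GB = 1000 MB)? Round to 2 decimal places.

9 min 1 s = 541 s
Audio: 192 kbps = 0.192 Mbps.
Total bitrate: 34.8 + 0.192 = 34.992 Mbps.
Stream data: 34.992 Mbps × 541 s = 18930.7 Mb.
With 3% container overhead: ×1.03.
19,499 Mb ÷ 8 = 2,437 MB → 2.437 GB.

2.44 GB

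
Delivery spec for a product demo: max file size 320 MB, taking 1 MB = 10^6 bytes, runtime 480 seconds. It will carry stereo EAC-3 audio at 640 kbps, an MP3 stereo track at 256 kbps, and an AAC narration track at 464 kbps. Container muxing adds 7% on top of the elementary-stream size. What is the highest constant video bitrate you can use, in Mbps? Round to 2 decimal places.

3.62 Mbps

Budget: 320 MB = 2560.0 Mb.
Stream payload after overhead: 2560.0 / 1.07 = 2392.5 Mb.
Total bitrate budget: 2392.5 Mb / 480 s = 4.984 Mbps.
Audio total: 640 + 256 + 464 = 1360 kbps = 1.360 Mbps.
Video: 4.984 − 1.360 = 3.624 Mbps.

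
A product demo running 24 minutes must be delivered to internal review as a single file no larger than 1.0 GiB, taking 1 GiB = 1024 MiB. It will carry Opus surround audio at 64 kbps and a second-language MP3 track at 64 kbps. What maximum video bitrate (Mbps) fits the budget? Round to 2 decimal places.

Budget: 1.0 GiB = 8589.9 Mb.
24 min = 1440 s
Total bitrate budget: 8589.9 Mb / 1440 s = 5.965 Mbps.
Audio total: 64 + 64 = 128 kbps = 0.128 Mbps.
Video: 5.965 − 0.128 = 5.837 Mbps.

5.84 Mbps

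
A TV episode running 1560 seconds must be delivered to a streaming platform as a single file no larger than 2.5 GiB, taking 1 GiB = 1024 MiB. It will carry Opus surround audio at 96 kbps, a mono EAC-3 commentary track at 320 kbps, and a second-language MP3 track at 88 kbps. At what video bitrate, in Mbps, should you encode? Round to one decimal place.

13.3 Mbps

Budget: 2.5 GiB = 21474.8 Mb.
Total bitrate budget: 21474.8 Mb / 1560 s = 13.766 Mbps.
Audio total: 96 + 320 + 88 = 504 kbps = 0.504 Mbps.
Video: 13.766 − 0.504 = 13.262 Mbps.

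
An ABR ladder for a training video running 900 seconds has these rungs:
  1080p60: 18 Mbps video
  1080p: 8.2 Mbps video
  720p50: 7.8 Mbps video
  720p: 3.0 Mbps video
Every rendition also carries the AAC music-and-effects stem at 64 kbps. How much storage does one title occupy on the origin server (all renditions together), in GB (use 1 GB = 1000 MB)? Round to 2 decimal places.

Audio: 64 kbps = 0.064 Mbps.
Sum of rendition bitrates: (18+0.064) + (8.2+0.064) + (7.8+0.064) + (3.0+0.064) = 37.256 Mbps.
× 900 s = 33,530 Mb = 4,191 MB = 4.191 GB.

4.19 GB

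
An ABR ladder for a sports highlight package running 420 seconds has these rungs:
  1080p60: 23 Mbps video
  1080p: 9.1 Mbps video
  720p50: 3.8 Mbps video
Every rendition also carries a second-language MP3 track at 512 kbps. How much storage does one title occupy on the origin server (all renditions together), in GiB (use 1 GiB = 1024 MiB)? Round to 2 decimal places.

Audio: 512 kbps = 0.512 Mbps.
Sum of rendition bitrates: (23+0.512) + (9.1+0.512) + (3.8+0.512) = 37.436 Mbps.
× 420 s = 15,723 Mb = 1,965 MB = 1.830 GiB.

1.83 GiB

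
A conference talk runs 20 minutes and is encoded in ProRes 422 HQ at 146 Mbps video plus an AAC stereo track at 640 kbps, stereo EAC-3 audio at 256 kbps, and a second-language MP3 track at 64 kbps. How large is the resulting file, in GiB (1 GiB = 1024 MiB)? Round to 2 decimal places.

20.53 GiB

20 min = 1200 s
Audio total: 640 + 256 + 64 = 960 kbps = 0.960 Mbps.
Total bitrate: 146 + 0.960 = 146.960 Mbps.
Stream data: 146.960 Mbps × 1200 s = 176352.0 Mb.
176,352 Mb = 22,044,000,000 bytes ÷ 1,073,741,824 = 20.53 GiB.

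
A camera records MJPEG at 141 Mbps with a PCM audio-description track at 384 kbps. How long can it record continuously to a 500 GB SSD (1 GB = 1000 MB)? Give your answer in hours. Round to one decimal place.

Audio: 384 kbps = 0.384 Mbps.
Total bitrate: 141 + 0.384 = 141.384 Mbps.
Capacity: 500 GB = 4,000,000 Mb.
Recording time: 4,000,000 / 141.384 = 28,292 s ≈ 7.86 hours.

7.9 hours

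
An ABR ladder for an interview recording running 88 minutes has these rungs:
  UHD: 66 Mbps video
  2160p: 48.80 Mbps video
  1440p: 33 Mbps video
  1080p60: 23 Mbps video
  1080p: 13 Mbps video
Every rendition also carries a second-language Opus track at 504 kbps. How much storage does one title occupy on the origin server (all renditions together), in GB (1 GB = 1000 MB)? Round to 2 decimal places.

122.97 GB

88 min = 5280 s
Audio: 504 kbps = 0.504 Mbps.
Sum of rendition bitrates: (66+0.504) + (48.80+0.504) + (33+0.504) + (23+0.504) + (13+0.504) = 186.320 Mbps.
× 5280 s = 983,770 Mb = 122,971 MB = 123.0 GB.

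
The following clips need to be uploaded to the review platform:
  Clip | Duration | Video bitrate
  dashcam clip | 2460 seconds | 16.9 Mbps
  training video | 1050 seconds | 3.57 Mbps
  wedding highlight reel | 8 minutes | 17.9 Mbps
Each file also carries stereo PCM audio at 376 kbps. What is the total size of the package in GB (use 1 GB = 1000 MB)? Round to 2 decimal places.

Audio: 376 kbps = 0.376 Mbps.
dashcam clip: 17.276 Mbps × 2460 s = 42499.0 Mb
training video: 3.946 Mbps × 1050 s = 4143.3 Mb
wedding highlight reel: 18.276 Mbps × 480 s = 8772.5 Mb
Total: 55414.7 Mb = 6926.8 MB.
= 6.927 GB.

6.93 GB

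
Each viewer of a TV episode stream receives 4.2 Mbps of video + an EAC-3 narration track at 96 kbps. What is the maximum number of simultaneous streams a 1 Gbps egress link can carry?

Audio: 96 kbps = 0.096 Mbps.
Per-viewer media rate: 4.296 Mbps.
1 Gbps = 1,000 Mbps; 1,000 / 4.296 = 232.77 → 232 viewers.

232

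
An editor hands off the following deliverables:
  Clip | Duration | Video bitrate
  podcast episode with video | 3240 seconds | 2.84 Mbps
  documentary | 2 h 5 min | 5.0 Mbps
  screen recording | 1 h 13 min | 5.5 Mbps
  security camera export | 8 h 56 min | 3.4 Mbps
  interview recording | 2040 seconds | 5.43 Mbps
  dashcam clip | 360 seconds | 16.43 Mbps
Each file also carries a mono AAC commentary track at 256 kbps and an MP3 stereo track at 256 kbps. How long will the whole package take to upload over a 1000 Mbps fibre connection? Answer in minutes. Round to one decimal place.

Audio total: 256 + 256 = 512 kbps = 0.512 Mbps.
podcast episode with video: 3.352 Mbps × 3240 s = 10860.5 Mb
documentary: 5.512 Mbps × 7500 s = 41340.0 Mb
screen recording: 6.012 Mbps × 4380 s = 26332.6 Mb
security camera export: 3.912 Mbps × 32160 s = 125809.9 Mb
interview recording: 5.942 Mbps × 2040 s = 12121.7 Mb
dashcam clip: 16.942 Mbps × 360 s = 6099.1 Mb
Total: 222563.8 Mb = 27820.5 MB.
At 1000 Mbps: 222563.8 / 1000 = 223 s ≈ 3.71 minutes.

3.7 minutes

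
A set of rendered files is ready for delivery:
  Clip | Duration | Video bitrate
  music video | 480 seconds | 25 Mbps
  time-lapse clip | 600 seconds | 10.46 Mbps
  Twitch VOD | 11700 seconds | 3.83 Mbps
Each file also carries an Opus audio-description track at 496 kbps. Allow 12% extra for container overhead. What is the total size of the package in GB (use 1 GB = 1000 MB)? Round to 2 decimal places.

9.72 GB

Audio: 496 kbps = 0.496 Mbps.
music video: 25.496 Mbps × 480 s × 1.12 = 13706.6 Mb
time-lapse clip: 10.956 Mbps × 600 s × 1.12 = 7362.4 Mb
Twitch VOD: 4.326 Mbps × 11700 s × 1.12 = 56687.9 Mb
Total: 77757.0 Mb = 9719.6 MB.
= 9.720 GB.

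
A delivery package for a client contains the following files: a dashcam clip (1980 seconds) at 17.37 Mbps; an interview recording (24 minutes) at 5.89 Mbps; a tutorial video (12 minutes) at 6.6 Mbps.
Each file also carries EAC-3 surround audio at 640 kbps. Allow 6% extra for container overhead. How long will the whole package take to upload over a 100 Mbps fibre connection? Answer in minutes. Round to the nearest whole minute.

Audio: 640 kbps = 0.640 Mbps.
dashcam clip: 18.010 Mbps × 1980 s × 1.06 = 37799.4 Mb
interview recording: 6.530 Mbps × 1440 s × 1.06 = 9967.4 Mb
tutorial video: 7.240 Mbps × 720 s × 1.06 = 5525.6 Mb
Total: 53292.3 Mb = 6661.5 MB.
At 100 Mbps: 53292.3 / 100 = 533 s ≈ 8.88 minutes.

9 minutes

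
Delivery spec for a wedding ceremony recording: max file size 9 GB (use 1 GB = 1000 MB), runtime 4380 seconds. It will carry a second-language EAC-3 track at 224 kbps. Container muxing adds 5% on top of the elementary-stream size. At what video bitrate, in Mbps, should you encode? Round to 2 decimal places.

15.43 Mbps

Budget: 9 GB = 72000.0 Mb.
Stream payload after overhead: 72000.0 / 1.05 = 68571.4 Mb.
Total bitrate budget: 68571.4 Mb / 4380 s = 15.656 Mbps.
Audio: 224 kbps = 0.224 Mbps.
Video: 15.656 − 0.224 = 15.432 Mbps.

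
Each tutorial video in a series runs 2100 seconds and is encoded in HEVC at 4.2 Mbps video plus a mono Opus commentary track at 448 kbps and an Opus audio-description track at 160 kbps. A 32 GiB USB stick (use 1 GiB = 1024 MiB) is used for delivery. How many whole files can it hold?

27

Audio total: 448 + 160 = 608 kbps = 0.608 Mbps.
Total bitrate: 4.808 Mbps.
Per item: 4.808 Mbps × 2100 s = 10,097 Mb = 1,262 MB.
Capacity: 32 GiB = 274,878 Mb; 27.22 items → 27 complete.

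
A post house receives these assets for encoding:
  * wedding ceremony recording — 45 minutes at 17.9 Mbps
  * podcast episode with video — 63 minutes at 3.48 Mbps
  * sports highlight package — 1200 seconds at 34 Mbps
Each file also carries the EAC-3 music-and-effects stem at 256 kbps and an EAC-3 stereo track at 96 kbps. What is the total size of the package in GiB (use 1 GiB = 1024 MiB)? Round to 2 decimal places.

12.22 GiB

Audio total: 256 + 96 = 352 kbps = 0.352 Mbps.
wedding ceremony recording: 18.252 Mbps × 2700 s = 49280.4 Mb
podcast episode with video: 3.832 Mbps × 3780 s = 14485.0 Mb
sports highlight package: 34.352 Mbps × 1200 s = 41222.4 Mb
Total: 104987.8 Mb = 13123.5 MB.
= 12.22 GiB.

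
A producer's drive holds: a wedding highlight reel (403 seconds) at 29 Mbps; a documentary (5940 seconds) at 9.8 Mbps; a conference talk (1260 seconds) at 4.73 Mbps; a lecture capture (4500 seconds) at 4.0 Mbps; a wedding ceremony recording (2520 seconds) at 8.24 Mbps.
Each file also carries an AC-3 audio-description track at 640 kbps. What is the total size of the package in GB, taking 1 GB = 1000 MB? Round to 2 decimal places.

15.50 GB

Audio: 640 kbps = 0.640 Mbps.
wedding highlight reel: 29.640 Mbps × 403 s = 11944.9 Mb
documentary: 10.440 Mbps × 5940 s = 62013.6 Mb
conference talk: 5.370 Mbps × 1260 s = 6766.2 Mb
lecture capture: 4.640 Mbps × 4500 s = 20880.0 Mb
wedding ceremony recording: 8.880 Mbps × 2520 s = 22377.6 Mb
Total: 123982.3 Mb = 15497.8 MB.
= 15.50 GB.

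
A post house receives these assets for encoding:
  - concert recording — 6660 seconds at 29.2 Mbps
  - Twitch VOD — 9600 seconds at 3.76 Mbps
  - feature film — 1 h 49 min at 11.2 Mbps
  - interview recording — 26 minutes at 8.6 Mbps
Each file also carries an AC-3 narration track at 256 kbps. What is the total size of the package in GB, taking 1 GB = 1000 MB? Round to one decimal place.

Audio: 256 kbps = 0.256 Mbps.
concert recording: 29.456 Mbps × 6660 s = 196177.0 Mb
Twitch VOD: 4.016 Mbps × 9600 s = 38553.6 Mb
feature film: 11.456 Mbps × 6540 s = 74922.2 Mb
interview recording: 8.856 Mbps × 1560 s = 13815.4 Mb
Total: 323468.2 Mb = 40433.5 MB.
= 40.43 GB.

40.4 GB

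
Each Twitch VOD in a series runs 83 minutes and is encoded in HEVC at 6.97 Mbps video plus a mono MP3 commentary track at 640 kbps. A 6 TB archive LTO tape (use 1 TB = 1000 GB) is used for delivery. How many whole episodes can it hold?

1266

83 min = 4980 s
Audio: 640 kbps = 0.640 Mbps.
Total bitrate: 7.610 Mbps.
Per item: 7.610 Mbps × 4980 s = 37,898 Mb = 4,737 MB.
Capacity: 6 TB = 48,000,000 Mb; 1266.56 items → 1266 complete.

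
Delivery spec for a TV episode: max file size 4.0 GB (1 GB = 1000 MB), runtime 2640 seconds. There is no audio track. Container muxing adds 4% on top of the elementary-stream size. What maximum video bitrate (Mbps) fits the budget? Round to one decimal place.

Budget: 4.0 GB = 32000.0 Mb.
Stream payload after overhead: 32000.0 / 1.04 = 30769.2 Mb.
Total bitrate budget: 30769.2 Mb / 2640 s = 11.655 Mbps.

11.7 Mbps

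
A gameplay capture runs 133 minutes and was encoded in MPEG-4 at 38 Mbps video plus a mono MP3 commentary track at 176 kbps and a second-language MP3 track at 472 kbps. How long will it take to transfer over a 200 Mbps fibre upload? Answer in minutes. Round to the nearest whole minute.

26 minutes

133 min = 7980 s
Audio total: 176 + 472 = 648 kbps = 0.648 Mbps.
Total bitrate: 38.648 Mbps.
File: 38.648 Mbps × 7980 s = 308411.0 Mb.
At 200 Mbps: 308411.0 / 200 = 1542.1 s ≈ 25.7 minutes.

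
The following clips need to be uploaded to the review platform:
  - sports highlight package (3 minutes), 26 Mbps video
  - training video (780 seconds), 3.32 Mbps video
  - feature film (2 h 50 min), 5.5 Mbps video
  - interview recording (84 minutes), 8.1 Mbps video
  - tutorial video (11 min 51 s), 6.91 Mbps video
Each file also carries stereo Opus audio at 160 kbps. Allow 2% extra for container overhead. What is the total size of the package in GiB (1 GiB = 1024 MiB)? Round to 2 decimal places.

Audio: 160 kbps = 0.160 Mbps.
sports highlight package: 26.160 Mbps × 180 s × 1.02 = 4803.0 Mb
training video: 3.480 Mbps × 780 s × 1.02 = 2768.7 Mb
feature film: 5.660 Mbps × 10200 s × 1.02 = 58886.6 Mb
interview recording: 8.260 Mbps × 5040 s × 1.02 = 42463.0 Mb
tutorial video: 7.070 Mbps × 711 s × 1.02 = 5127.3 Mb
Total: 114048.6 Mb = 14256.1 MB.
= 13.28 GiB.

13.28 GiB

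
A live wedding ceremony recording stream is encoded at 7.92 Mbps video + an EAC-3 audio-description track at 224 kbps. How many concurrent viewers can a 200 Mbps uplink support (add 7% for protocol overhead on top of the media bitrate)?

Audio: 224 kbps = 0.224 Mbps.
Per-viewer media rate: 8.144 Mbps.
On the wire with 7% overhead: 8.714 Mbps.
200 Mbps = 200.0 Mbps; 200.0 / 8.714 = 22.95 → 22 viewers.

22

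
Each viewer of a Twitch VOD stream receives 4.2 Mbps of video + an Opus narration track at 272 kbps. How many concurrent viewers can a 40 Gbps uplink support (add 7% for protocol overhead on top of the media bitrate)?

8359

Audio: 272 kbps = 0.272 Mbps.
Per-viewer media rate: 4.472 Mbps.
On the wire with 7% overhead: 4.785 Mbps.
40 Gbps = 40,000 Mbps; 40,000 / 4.785 = 8359.39 → 8359 viewers.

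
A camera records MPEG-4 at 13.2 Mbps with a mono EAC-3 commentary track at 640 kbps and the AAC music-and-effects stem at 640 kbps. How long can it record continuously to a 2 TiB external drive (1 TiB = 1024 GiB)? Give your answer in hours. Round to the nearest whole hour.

337 hours

Audio total: 640 + 640 = 1280 kbps = 1.280 Mbps.
Total bitrate: 13.2 + 1.280 = 14.480 Mbps.
Capacity: 2 TiB = 17,592,186 Mb.
Recording time: 17,592,186 / 14.480 = 1,214,930 s ≈ 337 hours.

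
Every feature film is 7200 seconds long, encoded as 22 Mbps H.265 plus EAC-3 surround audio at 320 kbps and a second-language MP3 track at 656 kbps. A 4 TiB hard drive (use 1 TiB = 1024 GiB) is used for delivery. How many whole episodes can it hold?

212

Audio total: 320 + 656 = 976 kbps = 0.976 Mbps.
Total bitrate: 22.976 Mbps.
Per item: 22.976 Mbps × 7200 s = 165,427 Mb = 20,678 MB.
Capacity: 4 TiB = 35,184,372 Mb; 212.69 items → 212 complete.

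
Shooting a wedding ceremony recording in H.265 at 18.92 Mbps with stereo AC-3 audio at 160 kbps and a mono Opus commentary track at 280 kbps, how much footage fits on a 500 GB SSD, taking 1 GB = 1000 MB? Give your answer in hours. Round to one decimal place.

57.4 hours

Audio total: 160 + 280 = 440 kbps = 0.440 Mbps.
Total bitrate: 18.92 + 0.440 = 19.360 Mbps.
Capacity: 500 GB = 4,000,000 Mb.
Recording time: 4,000,000 / 19.360 = 206,612 s ≈ 57.4 hours.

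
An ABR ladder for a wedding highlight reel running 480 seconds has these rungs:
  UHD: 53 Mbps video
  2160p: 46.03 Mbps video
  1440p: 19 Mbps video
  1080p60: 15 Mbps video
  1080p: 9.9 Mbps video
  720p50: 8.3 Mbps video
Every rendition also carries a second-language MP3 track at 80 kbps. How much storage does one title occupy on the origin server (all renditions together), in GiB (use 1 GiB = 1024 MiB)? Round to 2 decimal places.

8.48 GiB

Audio: 80 kbps = 0.080 Mbps.
Sum of rendition bitrates: (53+0.080) + (46.03+0.080) + (19+0.080) + (15+0.080) + (9.9+0.080) + (8.3+0.080) = 151.710 Mbps.
× 480 s = 72,821 Mb = 9,103 MB = 8.477 GiB.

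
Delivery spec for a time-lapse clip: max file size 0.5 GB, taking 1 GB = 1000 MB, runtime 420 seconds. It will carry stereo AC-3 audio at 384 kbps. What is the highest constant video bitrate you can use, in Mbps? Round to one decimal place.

9.1 Mbps

Budget: 0.5 GB = 4000.0 Mb.
Total bitrate budget: 4000.0 Mb / 420 s = 9.524 Mbps.
Audio: 384 kbps = 0.384 Mbps.
Video: 9.524 − 0.384 = 9.140 Mbps.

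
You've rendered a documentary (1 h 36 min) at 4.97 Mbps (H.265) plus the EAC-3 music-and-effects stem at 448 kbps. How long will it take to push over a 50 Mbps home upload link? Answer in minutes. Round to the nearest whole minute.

10 minutes

1 h 36 min = 96 min = 5760 s
Audio: 448 kbps = 0.448 Mbps.
Total bitrate: 5.418 Mbps.
File: 5.418 Mbps × 5760 s = 31207.7 Mb.
At 50 Mbps: 31207.7 / 50 = 624.2 s ≈ 10.4 minutes.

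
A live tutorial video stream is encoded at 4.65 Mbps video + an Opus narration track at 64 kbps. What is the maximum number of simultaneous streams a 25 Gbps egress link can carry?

5303

Audio: 64 kbps = 0.064 Mbps.
Per-viewer media rate: 4.714 Mbps.
25 Gbps = 25,000 Mbps; 25,000 / 4.714 = 5303.35 → 5303 viewers.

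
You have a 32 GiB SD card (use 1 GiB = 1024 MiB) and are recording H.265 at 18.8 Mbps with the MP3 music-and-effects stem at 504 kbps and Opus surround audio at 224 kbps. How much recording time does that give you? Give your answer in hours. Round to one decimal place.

Audio total: 504 + 224 = 728 kbps = 0.728 Mbps.
Total bitrate: 18.8 + 0.728 = 19.528 Mbps.
Capacity: 32 GiB = 274,878 Mb.
Recording time: 274,878 / 19.528 = 14,076 s ≈ 3.91 hours.

3.9 hours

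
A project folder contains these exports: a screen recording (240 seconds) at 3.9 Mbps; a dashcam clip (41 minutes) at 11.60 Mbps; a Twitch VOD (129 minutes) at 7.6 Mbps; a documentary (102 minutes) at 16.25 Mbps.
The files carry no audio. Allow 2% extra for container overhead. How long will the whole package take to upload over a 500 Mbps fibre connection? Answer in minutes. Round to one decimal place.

6.4 minutes

screen recording: 3.900 Mbps × 240 s × 1.02 = 954.7 Mb
dashcam clip: 11.600 Mbps × 2460 s × 1.02 = 29106.7 Mb
Twitch VOD: 7.600 Mbps × 7740 s × 1.02 = 60000.5 Mb
documentary: 16.250 Mbps × 6120 s × 1.02 = 101439.0 Mb
Total: 191500.9 Mb = 23937.6 MB.
At 500 Mbps: 191500.9 / 500 = 383 s ≈ 6.38 minutes.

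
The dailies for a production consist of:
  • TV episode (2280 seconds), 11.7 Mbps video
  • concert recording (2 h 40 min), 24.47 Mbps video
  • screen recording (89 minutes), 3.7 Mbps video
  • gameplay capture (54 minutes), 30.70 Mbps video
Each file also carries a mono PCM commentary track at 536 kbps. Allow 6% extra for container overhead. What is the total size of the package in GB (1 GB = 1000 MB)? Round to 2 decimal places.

Audio: 536 kbps = 0.536 Mbps.
TV episode: 12.236 Mbps × 2280 s × 1.06 = 29572.0 Mb
concert recording: 25.006 Mbps × 9600 s × 1.06 = 254461.1 Mb
screen recording: 4.236 Mbps × 5340 s × 1.06 = 23977.5 Mb
gameplay capture: 31.236 Mbps × 3240 s × 1.06 = 107276.9 Mb
Total: 415287.4 Mb = 51910.9 MB.
= 51.91 GB.

51.91 GB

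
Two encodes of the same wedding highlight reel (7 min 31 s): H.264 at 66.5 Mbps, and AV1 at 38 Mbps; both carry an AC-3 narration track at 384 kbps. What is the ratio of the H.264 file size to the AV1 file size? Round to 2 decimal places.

1.74

7 min 31 s = 451 s
Audio: 384 kbps = 0.384 Mbps.
H.264: 66.884 Mbps × 451 s = 30164.7 Mb = 3.771 GB.
AV1: 38.384 Mbps × 451 s = 17311.2 Mb = 2.164 GB.
Ratio: 3.771 / 2.164 = 1.742.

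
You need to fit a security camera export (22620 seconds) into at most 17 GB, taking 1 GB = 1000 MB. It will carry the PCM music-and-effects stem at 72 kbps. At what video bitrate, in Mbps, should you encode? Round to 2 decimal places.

5.94 Mbps

Budget: 17 GB = 136000.0 Mb.
Total bitrate budget: 136000.0 Mb / 22620 s = 6.012 Mbps.
Audio: 72 kbps = 0.072 Mbps.
Video: 6.012 − 0.072 = 5.940 Mbps.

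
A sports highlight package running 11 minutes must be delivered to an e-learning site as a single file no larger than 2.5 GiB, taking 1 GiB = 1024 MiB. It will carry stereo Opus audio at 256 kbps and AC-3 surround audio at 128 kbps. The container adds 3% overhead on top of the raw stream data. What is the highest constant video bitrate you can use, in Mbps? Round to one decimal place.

31.2 Mbps

Budget: 2.5 GiB = 21474.8 Mb.
Stream payload after overhead: 21474.8 / 1.03 = 20849.4 Mb.
11 min = 660 s
Total bitrate budget: 20849.4 Mb / 660 s = 31.590 Mbps.
Audio total: 256 + 128 = 384 kbps = 0.384 Mbps.
Video: 31.590 − 0.384 = 31.206 Mbps.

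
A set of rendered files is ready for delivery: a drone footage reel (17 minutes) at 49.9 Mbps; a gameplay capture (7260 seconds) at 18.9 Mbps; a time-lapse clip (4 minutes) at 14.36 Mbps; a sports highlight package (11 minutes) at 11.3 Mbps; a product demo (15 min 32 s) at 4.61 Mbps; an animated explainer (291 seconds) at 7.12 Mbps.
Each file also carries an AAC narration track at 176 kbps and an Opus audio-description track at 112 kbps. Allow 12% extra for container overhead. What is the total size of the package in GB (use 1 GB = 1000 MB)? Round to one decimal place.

29.2 GB

Audio total: 176 + 112 = 288 kbps = 0.288 Mbps.
drone footage reel: 50.188 Mbps × 1020 s × 1.12 = 57334.8 Mb
gameplay capture: 19.188 Mbps × 7260 s × 1.12 = 156021.5 Mb
time-lapse clip: 14.648 Mbps × 240 s × 1.12 = 3937.4 Mb
sports highlight package: 11.588 Mbps × 660 s × 1.12 = 8565.8 Mb
product demo: 4.898 Mbps × 932 s × 1.12 = 5112.7 Mb
animated explainer: 7.408 Mbps × 291 s × 1.12 = 2414.4 Mb
Total: 233386.6 Mb = 29173.3 MB.
= 29.17 GB.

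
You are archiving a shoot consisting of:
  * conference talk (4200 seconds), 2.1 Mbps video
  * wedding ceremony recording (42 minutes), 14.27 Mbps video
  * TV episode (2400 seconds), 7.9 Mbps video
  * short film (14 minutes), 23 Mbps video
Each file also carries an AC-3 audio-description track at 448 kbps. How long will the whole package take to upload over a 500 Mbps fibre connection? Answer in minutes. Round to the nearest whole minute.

Audio: 448 kbps = 0.448 Mbps.
conference talk: 2.548 Mbps × 4200 s = 10701.6 Mb
wedding ceremony recording: 14.718 Mbps × 2520 s = 37089.4 Mb
TV episode: 8.348 Mbps × 2400 s = 20035.2 Mb
short film: 23.448 Mbps × 840 s = 19696.3 Mb
Total: 87522.5 Mb = 10940.3 MB.
At 500 Mbps: 87522.5 / 500 = 175 s ≈ 2.92 minutes.

3 minutes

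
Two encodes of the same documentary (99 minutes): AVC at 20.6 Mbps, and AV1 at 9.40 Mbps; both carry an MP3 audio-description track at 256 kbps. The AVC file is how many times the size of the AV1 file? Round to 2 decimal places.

99 min = 5940 s
Audio: 256 kbps = 0.256 Mbps.
AVC: 20.856 Mbps × 5940 s = 123884.6 Mb = 14.422 GiB.
AV1: 9.656 Mbps × 5940 s = 57356.6 Mb = 6.677 GiB.
Ratio: 14.422 / 6.677 = 2.160.

2.16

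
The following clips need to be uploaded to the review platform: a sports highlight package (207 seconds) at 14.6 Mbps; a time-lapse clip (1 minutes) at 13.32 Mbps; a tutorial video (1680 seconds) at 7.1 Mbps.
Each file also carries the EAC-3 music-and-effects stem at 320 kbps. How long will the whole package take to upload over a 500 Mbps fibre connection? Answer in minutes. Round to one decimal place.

0.5 minutes

Audio: 320 kbps = 0.320 Mbps.
sports highlight package: 14.920 Mbps × 207 s = 3088.4 Mb
time-lapse clip: 13.640 Mbps × 60 s = 818.4 Mb
tutorial video: 7.420 Mbps × 1680 s = 12465.6 Mb
Total: 16372.4 Mb = 2046.6 MB.
At 500 Mbps: 16372.4 / 500 = 33 s ≈ 0.546 minutes.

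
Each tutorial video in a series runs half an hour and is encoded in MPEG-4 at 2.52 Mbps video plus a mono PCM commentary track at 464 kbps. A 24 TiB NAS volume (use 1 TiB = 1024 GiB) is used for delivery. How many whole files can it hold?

39303

30 min = 1800 s
Audio: 464 kbps = 0.464 Mbps.
Total bitrate: 2.984 Mbps.
Per item: 2.984 Mbps × 1800 s = 5,371 Mb = 671.4 MB.
Capacity: 24 TiB = 211,106,233 Mb; 39303.36 items → 39303 complete.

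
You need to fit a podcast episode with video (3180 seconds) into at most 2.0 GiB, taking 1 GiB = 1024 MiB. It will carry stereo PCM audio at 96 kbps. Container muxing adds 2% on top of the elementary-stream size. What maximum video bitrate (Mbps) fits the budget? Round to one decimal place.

5.2 Mbps

Budget: 2.0 GiB = 17179.9 Mb.
Stream payload after overhead: 17179.9 / 1.02 = 16843.0 Mb.
Total bitrate budget: 16843.0 Mb / 3180 s = 5.297 Mbps.
Audio: 96 kbps = 0.096 Mbps.
Video: 5.297 − 0.096 = 5.201 Mbps.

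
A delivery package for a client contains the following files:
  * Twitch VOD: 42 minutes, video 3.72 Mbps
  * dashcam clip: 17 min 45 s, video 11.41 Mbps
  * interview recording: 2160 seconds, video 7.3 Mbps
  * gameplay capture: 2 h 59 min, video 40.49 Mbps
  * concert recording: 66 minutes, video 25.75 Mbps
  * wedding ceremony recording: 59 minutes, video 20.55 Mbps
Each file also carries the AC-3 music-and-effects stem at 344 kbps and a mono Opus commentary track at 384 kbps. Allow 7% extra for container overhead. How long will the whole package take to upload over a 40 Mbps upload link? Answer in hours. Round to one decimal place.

4.9 hours

Audio total: 344 + 384 = 728 kbps = 0.728 Mbps.
Twitch VOD: 4.448 Mbps × 2520 s × 1.07 = 11993.6 Mb
dashcam clip: 12.138 Mbps × 1065 s × 1.07 = 13831.9 Mb
interview recording: 8.028 Mbps × 2160 s × 1.07 = 18554.3 Mb
gameplay capture: 41.218 Mbps × 10740 s × 1.07 = 473669.0 Mb
concert recording: 26.478 Mbps × 3960 s × 1.07 = 112192.6 Mb
wedding ceremony recording: 21.278 Mbps × 3540 s × 1.07 = 80596.8 Mb
Total: 710838.2 Mb = 88854.8 MB.
At 40 Mbps: 710838.2 / 40 = 17771 s ≈ 4.94 hours.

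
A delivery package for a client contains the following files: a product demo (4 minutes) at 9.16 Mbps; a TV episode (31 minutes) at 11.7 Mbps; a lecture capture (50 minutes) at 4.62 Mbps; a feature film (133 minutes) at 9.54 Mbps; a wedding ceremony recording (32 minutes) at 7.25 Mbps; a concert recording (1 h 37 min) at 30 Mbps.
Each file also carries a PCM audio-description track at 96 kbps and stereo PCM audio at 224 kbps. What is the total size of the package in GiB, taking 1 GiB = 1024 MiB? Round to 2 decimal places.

Audio total: 96 + 224 = 320 kbps = 0.320 Mbps.
product demo: 9.480 Mbps × 240 s = 2275.2 Mb
TV episode: 12.020 Mbps × 1860 s = 22357.2 Mb
lecture capture: 4.940 Mbps × 3000 s = 14820.0 Mb
feature film: 9.860 Mbps × 7980 s = 78682.8 Mb
wedding ceremony recording: 7.570 Mbps × 1920 s = 14534.4 Mb
concert recording: 30.320 Mbps × 5820 s = 176462.4 Mb
Total: 309132.0 Mb = 38641.5 MB.
= 35.99 GiB.

35.99 GiB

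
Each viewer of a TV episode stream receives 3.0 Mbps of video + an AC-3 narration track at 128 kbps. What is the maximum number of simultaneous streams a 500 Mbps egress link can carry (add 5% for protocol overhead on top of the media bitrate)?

Audio: 128 kbps = 0.128 Mbps.
Per-viewer media rate: 3.128 Mbps.
On the wire with 5% overhead: 3.284 Mbps.
500 Mbps = 500.0 Mbps; 500.0 / 3.284 = 152.23 → 152 viewers.

152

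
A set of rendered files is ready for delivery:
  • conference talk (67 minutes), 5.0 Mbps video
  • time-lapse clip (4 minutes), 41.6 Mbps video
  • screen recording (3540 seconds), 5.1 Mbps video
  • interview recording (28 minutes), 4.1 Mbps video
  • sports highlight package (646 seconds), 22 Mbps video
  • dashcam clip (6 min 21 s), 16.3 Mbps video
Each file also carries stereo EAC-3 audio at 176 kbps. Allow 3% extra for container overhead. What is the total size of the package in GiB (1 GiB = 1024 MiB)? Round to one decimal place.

9.3 GiB

Audio: 176 kbps = 0.176 Mbps.
conference talk: 5.176 Mbps × 4020 s × 1.03 = 21431.7 Mb
time-lapse clip: 41.776 Mbps × 240 s × 1.03 = 10327.0 Mb
screen recording: 5.276 Mbps × 3540 s × 1.03 = 19237.4 Mb
interview recording: 4.276 Mbps × 1680 s × 1.03 = 7399.2 Mb
sports highlight package: 22.176 Mbps × 646 s × 1.03 = 14755.5 Mb
dashcam clip: 16.476 Mbps × 381 s × 1.03 = 6465.7 Mb
Total: 79616.5 Mb = 9952.1 MB.
= 9.269 GiB.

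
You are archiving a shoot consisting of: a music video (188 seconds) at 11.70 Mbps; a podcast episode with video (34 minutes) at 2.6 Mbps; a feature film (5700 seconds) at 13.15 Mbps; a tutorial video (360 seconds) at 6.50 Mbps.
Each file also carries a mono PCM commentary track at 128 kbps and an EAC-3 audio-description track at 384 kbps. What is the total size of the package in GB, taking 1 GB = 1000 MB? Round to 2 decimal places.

Audio total: 128 + 384 = 512 kbps = 0.512 Mbps.
music video: 12.212 Mbps × 188 s = 2295.9 Mb
podcast episode with video: 3.112 Mbps × 2040 s = 6348.5 Mb
feature film: 13.662 Mbps × 5700 s = 77873.4 Mb
tutorial video: 7.012 Mbps × 360 s = 2524.3 Mb
Total: 89042.1 Mb = 11130.3 MB.
= 11.13 GB.

11.13 GB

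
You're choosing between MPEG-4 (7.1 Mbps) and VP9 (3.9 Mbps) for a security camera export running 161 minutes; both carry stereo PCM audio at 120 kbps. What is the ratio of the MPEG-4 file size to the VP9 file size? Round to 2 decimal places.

161 min = 9660 s
Audio: 120 kbps = 0.120 Mbps.
MPEG-4: 7.220 Mbps × 9660 s = 69745.2 Mb = 8.119 GiB.
VP9: 4.020 Mbps × 9660 s = 38833.2 Mb = 4.521 GiB.
Ratio: 8.119 / 4.521 = 1.796.

1.80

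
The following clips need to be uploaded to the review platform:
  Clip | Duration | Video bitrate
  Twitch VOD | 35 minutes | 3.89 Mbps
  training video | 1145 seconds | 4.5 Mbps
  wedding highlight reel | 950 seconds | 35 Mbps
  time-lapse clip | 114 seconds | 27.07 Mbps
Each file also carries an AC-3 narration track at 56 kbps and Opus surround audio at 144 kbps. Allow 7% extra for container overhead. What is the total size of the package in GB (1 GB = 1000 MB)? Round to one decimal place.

Audio total: 56 + 144 = 200 kbps = 0.200 Mbps.
Twitch VOD: 4.090 Mbps × 2100 s × 1.07 = 9190.2 Mb
training video: 4.700 Mbps × 1145 s × 1.07 = 5758.2 Mb
wedding highlight reel: 35.200 Mbps × 950 s × 1.07 = 35780.8 Mb
time-lapse clip: 27.270 Mbps × 114 s × 1.07 = 3326.4 Mb
Total: 54055.6 Mb = 6757.0 MB.
= 6.757 GB.

6.8 GB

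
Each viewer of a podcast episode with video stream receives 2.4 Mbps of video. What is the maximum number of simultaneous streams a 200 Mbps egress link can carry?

83

200 Mbps = 200.0 Mbps; 200.0 / 2.400 = 83.33 → 83 viewers.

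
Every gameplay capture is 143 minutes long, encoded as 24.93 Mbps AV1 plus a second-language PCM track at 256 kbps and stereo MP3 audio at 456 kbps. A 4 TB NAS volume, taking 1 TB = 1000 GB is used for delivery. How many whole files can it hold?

143 min = 8580 s
Audio total: 256 + 456 = 712 kbps = 0.712 Mbps.
Total bitrate: 25.642 Mbps.
Per item: 25.642 Mbps × 8580 s = 220,008 Mb = 27,501 MB.
Capacity: 4 TB = 32,000,000 Mb; 145.45 items → 145 complete.

145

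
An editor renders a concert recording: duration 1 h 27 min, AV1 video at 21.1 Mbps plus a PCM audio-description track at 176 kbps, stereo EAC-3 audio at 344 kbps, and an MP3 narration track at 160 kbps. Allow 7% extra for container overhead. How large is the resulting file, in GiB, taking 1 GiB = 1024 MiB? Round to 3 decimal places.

1 h 27 min = 87 min = 5220 s
Audio total: 176 + 344 + 160 = 680 kbps = 0.680 Mbps.
Total bitrate: 21.1 + 0.680 = 21.780 Mbps.
Stream data: 21.780 Mbps × 5220 s = 113691.6 Mb.
With 7% container overhead: ×1.07.
121,650 Mb = 15,206,251,500 bytes ÷ 1,073,741,824 = 14.16 GiB.

14.162 GiB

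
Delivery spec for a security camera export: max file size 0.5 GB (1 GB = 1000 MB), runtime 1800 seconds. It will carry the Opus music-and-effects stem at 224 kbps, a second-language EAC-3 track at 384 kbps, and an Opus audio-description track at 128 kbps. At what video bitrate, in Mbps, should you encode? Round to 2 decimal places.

Budget: 0.5 GB = 4000.0 Mb.
Total bitrate budget: 4000.0 Mb / 1800 s = 2.222 Mbps.
Audio total: 224 + 384 + 128 = 736 kbps = 0.736 Mbps.
Video: 2.222 − 0.736 = 1.486 Mbps.

1.49 Mbps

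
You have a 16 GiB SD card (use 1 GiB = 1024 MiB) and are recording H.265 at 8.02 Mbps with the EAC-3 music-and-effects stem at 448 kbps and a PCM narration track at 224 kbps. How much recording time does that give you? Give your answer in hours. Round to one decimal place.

Audio total: 448 + 224 = 672 kbps = 0.672 Mbps.
Total bitrate: 8.02 + 0.672 = 8.692 Mbps.
Capacity: 16 GiB = 137,439 Mb.
Recording time: 137,439 / 8.692 = 15,812 s ≈ 4.39 hours.

4.4 hours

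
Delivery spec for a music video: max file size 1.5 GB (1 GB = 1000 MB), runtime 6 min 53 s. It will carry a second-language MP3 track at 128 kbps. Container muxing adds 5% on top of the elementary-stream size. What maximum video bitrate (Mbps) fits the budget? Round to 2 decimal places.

Budget: 1.5 GB = 12000.0 Mb.
Stream payload after overhead: 12000.0 / 1.05 = 11428.6 Mb.
6 min 53 s = 413 s
Total bitrate budget: 11428.6 Mb / 413 s = 27.672 Mbps.
Audio: 128 kbps = 0.128 Mbps.
Video: 27.672 − 0.128 = 27.544 Mbps.

27.54 Mbps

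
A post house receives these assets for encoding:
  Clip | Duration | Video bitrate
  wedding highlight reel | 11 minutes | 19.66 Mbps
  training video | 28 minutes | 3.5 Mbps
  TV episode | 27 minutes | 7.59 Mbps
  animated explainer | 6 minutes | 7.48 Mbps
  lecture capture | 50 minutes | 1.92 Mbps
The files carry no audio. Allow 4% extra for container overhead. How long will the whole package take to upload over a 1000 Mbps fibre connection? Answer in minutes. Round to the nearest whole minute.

wedding highlight reel: 19.660 Mbps × 660 s × 1.04 = 13494.6 Mb
training video: 3.500 Mbps × 1680 s × 1.04 = 6115.2 Mb
TV episode: 7.590 Mbps × 1620 s × 1.04 = 12787.6 Mb
animated explainer: 7.480 Mbps × 360 s × 1.04 = 2800.5 Mb
lecture capture: 1.920 Mbps × 3000 s × 1.04 = 5990.4 Mb
Total: 41188.4 Mb = 5148.5 MB.
At 1000 Mbps: 41188.4 / 1000 = 41 s ≈ 0.686 minutes.

1 minutes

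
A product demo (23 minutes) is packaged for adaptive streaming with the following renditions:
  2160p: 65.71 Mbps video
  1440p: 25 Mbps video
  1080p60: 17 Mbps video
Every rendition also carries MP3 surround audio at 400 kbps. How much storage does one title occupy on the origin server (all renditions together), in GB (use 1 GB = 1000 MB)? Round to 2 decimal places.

18.79 GB

23 min = 1380 s
Audio: 400 kbps = 0.400 Mbps.
Sum of rendition bitrates: (65.71+0.400) + (25+0.400) + (17+0.400) = 108.910 Mbps.
× 1380 s = 150,296 Mb = 18,787 MB = 18.79 GB.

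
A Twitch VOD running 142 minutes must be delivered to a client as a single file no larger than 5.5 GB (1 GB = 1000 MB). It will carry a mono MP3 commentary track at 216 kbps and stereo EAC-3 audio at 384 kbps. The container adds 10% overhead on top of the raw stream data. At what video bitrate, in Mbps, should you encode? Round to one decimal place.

4.1 Mbps

Budget: 5.5 GB = 44000.0 Mb.
Stream payload after overhead: 44000.0 / 1.10 = 40000.0 Mb.
142 min = 8520 s
Total bitrate budget: 40000.0 Mb / 8520 s = 4.695 Mbps.
Audio total: 216 + 384 = 600 kbps = 0.600 Mbps.
Video: 4.695 − 0.600 = 4.095 Mbps.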